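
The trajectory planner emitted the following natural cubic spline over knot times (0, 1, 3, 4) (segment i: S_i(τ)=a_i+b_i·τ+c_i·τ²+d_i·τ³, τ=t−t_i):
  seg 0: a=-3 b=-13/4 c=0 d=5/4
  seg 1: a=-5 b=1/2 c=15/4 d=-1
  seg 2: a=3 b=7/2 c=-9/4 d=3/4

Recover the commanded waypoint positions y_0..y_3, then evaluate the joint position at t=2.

y_0=-3 y_1=-5 y_2=3 y_3=5
S(2) = -7/4

y_0 = S_0(0) = a_0 = -3
y_1 = S_1(0) = a_1 = -5
y_2 = S_2(0) = a_2 = 3
y_3 = S_2(1) = 5
t_q=2 is in segment 1 (τ=1); S_1(τ)=-7/4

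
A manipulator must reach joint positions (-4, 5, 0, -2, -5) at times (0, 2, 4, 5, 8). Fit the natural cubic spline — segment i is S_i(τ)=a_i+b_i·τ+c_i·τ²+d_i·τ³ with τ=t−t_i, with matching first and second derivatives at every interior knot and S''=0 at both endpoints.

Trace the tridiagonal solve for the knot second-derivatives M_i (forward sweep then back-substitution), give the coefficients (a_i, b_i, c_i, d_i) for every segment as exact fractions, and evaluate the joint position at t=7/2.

Δ: Δ0=9/2, Δ1=-5/2, Δ2=-2, Δ3=-1
row 1: diag=8, rhs=-42; c'=1/4, d'=-21/4
row 2: denom=6−2·1/4=11/2; d'=(3−2·-21/4)/(11/2)=27/11
row 3: denom=8−1·2/11=86/11; d'=(6−1·27/11)/(86/11)=39/86
back: M3=39/86
back: M2=27/11−2/11·39/86=102/43
back: M1=-21/4−1/4·102/43=-1005/172
M: M0=0, M1=-1005/172, M2=102/43, M3=39/86, M4=0
seg 0: a=-4, c=M0/2=0, d=(M1−M0)/(6·2)=-335/688, b=Δ0−h0·(2M0+M1)/6=1109/172
seg 1: a=5, c=M1/2=-1005/344, d=(M2−M1)/(6·2)=471/688, b=Δ1−h1·(2M1+M2)/6=26/43
seg 2: a=0, c=M2/2=51/43, d=(M3−M2)/(6·1)=-55/172, b=Δ2−h2·(2M2+M3)/6=-493/172
seg 3: a=-2, c=M3/2=39/172, d=(M4−M3)/(6·3)=-13/516, b=Δ3−h3·(2M3+M4)/6=-125/86
t_q=7/2 → seg 1, τ=3/2; S=5+26/43·τ+-1005/344·τ²+471/688·τ³=9049/5504

  seg 0: a=-4 b=1109/172 c=0 d=-335/688
  seg 1: a=5 b=26/43 c=-1005/344 d=471/688
  seg 2: a=0 b=-493/172 c=51/43 d=-55/172
  seg 3: a=-2 b=-125/86 c=39/172 d=-13/516
S(7/2) = 9049/5504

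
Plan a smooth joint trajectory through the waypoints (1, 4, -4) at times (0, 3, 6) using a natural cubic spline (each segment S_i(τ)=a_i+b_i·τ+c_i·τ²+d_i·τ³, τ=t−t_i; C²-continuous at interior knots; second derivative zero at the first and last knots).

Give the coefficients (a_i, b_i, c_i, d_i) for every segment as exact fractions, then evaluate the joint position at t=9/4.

  seg 0: a=1 b=23/12 c=0 d=-11/108
  seg 1: a=4 b=-5/6 c=-11/12 d=11/108
S(9/4) = 1063/256

Δ: Δ0=1, Δ1=-8/3
row 1: diag=12, rhs=-22; c'=1/4, d'=-11/6
back: M1=-11/6
M: M0=0, M1=-11/6, M2=0
seg 0: a=1, c=M0/2=0, d=(M1−M0)/(6·3)=-11/108, b=Δ0−h0·(2M0+M1)/6=23/12
seg 1: a=4, c=M1/2=-11/12, d=(M2−M1)/(6·3)=11/108, b=Δ1−h1·(2M1+M2)/6=-5/6
t_q=9/4 → seg 0, τ=9/4; S=1+23/12·τ+0·τ²+-11/108·τ³=1063/256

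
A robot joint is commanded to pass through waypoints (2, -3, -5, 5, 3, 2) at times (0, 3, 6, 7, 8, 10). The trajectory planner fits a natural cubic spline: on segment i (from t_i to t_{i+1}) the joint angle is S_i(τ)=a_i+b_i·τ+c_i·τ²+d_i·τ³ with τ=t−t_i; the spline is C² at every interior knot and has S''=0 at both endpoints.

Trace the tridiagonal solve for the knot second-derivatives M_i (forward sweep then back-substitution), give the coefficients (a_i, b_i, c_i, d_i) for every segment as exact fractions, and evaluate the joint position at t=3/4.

Δ: Δ0=-5/3, Δ1=-2/3, Δ2=10, Δ3=-2, Δ4=-1/2
row 1: diag=12, rhs=6; c'=1/4, d'=1/2
row 2: denom=8−3·1/4=29/4; d'=(64−3·1/2)/(29/4)=250/29
row 3: denom=4−1·4/29=112/29; d'=(-72−1·250/29)/(112/29)=-167/8
row 4: denom=6−1·29/112=643/112; d'=(9−1·-167/8)/(643/112)=3346/643
back: M4=3346/643
back: M3=-167/8−29/112·3346/643=-14289/643
back: M2=250/29−4/29·-14289/643=7514/643
back: M1=1/2−1/4·7514/643=-1557/643
M: M0=0, M1=-1557/643, M2=7514/643, M3=-14289/643, M4=3346/643, M5=0
seg 0: a=2, c=M0/2=0, d=(M1−M0)/(6·3)=-173/1286, b=Δ0−h0·(2M0+M1)/6=-1759/3858
seg 1: a=-3, c=M1/2=-1557/1286, d=(M2−M1)/(6·3)=9071/11574, b=Δ1−h1·(2M1+M2)/6=-7886/1929
seg 2: a=-5, c=M2/2=3757/643, d=(M3−M2)/(6·1)=-21803/3858, b=Δ2−h2·(2M2+M3)/6=37841/3858
seg 3: a=5, c=M3/2=-14289/1286, d=(M4−M3)/(6·1)=17635/3858, b=Δ3−h3·(2M3+M4)/6=8758/1929
seg 4: a=3, c=M4/2=1673/643, d=(M5−M4)/(6·2)=-1673/3858, b=Δ4−h4·(2M4+M5)/6=-15313/3858
t_q=3/4 → seg 0, τ=3/4; S=2+-1759/3858·τ+0·τ²+-173/1286·τ³=131793/82304

  seg 0: a=2 b=-1759/3858 c=0 d=-173/1286
  seg 1: a=-3 b=-7886/1929 c=-1557/1286 d=9071/11574
  seg 2: a=-5 b=37841/3858 c=3757/643 d=-21803/3858
  seg 3: a=5 b=8758/1929 c=-14289/1286 d=17635/3858
  seg 4: a=3 b=-15313/3858 c=1673/643 d=-1673/3858
S(3/4) = 131793/82304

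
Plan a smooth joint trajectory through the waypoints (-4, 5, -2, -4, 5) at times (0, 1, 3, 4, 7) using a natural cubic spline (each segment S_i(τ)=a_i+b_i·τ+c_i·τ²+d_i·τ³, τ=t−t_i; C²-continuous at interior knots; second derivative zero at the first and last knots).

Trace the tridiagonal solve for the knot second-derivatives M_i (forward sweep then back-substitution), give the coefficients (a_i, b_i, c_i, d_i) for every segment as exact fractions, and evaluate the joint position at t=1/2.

  seg 0: a=-4 b=5703/500 c=0 d=-1203/500
  seg 1: a=5 b=1047/250 c=-3609/500 d=1687/1000
  seg 2: a=-2 b=-111/25 c=363/125 d=-58/125
  seg 3: a=-4 b=-3/125 c=189/125 d=-21/125
S(1/2) = 5609/4000

Δ: Δ0=9, Δ1=-7/2, Δ2=-2, Δ3=3
row 1: diag=6, rhs=-75; c'=1/3, d'=-25/2
row 2: denom=6−2·1/3=16/3; d'=(9−2·-25/2)/(16/3)=51/8
row 3: denom=8−1·3/16=125/16; d'=(30−1·51/8)/(125/16)=378/125
back: M3=378/125
back: M2=51/8−3/16·378/125=726/125
back: M1=-25/2−1/3·726/125=-3609/250
M: M0=0, M1=-3609/250, M2=726/125, M3=378/125, M4=0
seg 0: a=-4, c=M0/2=0, d=(M1−M0)/(6·1)=-1203/500, b=Δ0−h0·(2M0+M1)/6=5703/500
seg 1: a=5, c=M1/2=-3609/500, d=(M2−M1)/(6·2)=1687/1000, b=Δ1−h1·(2M1+M2)/6=1047/250
seg 2: a=-2, c=M2/2=363/125, d=(M3−M2)/(6·1)=-58/125, b=Δ2−h2·(2M2+M3)/6=-111/25
seg 3: a=-4, c=M3/2=189/125, d=(M4−M3)/(6·3)=-21/125, b=Δ3−h3·(2M3+M4)/6=-3/125
t_q=1/2 → seg 0, τ=1/2; S=-4+5703/500·τ+0·τ²+-1203/500·τ³=5609/4000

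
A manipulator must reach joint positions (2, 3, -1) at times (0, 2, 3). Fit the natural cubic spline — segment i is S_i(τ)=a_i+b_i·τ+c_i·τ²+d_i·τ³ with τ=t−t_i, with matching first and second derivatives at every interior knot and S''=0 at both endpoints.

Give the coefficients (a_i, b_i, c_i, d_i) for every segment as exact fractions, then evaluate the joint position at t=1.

  seg 0: a=2 b=2 c=0 d=-3/8
  seg 1: a=3 b=-5/2 c=-9/4 d=3/4
S(1) = 29/8

Δ: Δ0=1/2, Δ1=-4
row 1: diag=6, rhs=-27; c'=1/6, d'=-9/2
back: M1=-9/2
M: M0=0, M1=-9/2, M2=0
seg 0: a=2, c=M0/2=0, d=(M1−M0)/(6·2)=-3/8, b=Δ0−h0·(2M0+M1)/6=2
seg 1: a=3, c=M1/2=-9/4, d=(M2−M1)/(6·1)=3/4, b=Δ1−h1·(2M1+M2)/6=-5/2
t_q=1 → seg 0, τ=1; S=2+2·τ+0·τ²+-3/8·τ³=29/8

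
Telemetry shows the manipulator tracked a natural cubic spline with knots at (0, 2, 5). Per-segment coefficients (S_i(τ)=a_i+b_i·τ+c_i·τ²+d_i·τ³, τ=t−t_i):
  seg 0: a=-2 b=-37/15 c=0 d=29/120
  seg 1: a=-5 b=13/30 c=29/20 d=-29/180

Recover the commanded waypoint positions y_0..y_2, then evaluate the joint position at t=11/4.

y_0=-2 y_1=-5 y_2=5
S(11/4) = -5027/1280

y_0 = S_0(0) = a_0 = -2
y_1 = S_1(0) = a_1 = -5
y_2 = S_1(3) = 5
t_q=11/4 is in segment 1 (τ=3/4); S_1(τ)=-5027/1280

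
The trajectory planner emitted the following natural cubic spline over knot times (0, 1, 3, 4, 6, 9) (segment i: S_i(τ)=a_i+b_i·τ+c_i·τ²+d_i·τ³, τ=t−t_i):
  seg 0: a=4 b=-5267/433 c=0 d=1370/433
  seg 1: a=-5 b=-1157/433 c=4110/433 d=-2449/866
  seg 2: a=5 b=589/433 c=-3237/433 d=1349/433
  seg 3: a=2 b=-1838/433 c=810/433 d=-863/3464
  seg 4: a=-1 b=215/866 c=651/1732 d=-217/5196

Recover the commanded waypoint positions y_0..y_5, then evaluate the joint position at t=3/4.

y_0=4 y_1=-5 y_2=5 y_3=2 y_4=-1 y_5=2
S(3/4) = -52489/13856

y_0 = S_0(0) = a_0 = 4
y_1 = S_1(0) = a_1 = -5
y_2 = S_2(0) = a_2 = 5
y_3 = S_3(0) = a_3 = 2
y_4 = S_4(0) = a_4 = -1
y_5 = S_4(3) = 2
t_q=3/4 is in segment 0 (τ=3/4); S_0(τ)=-52489/13856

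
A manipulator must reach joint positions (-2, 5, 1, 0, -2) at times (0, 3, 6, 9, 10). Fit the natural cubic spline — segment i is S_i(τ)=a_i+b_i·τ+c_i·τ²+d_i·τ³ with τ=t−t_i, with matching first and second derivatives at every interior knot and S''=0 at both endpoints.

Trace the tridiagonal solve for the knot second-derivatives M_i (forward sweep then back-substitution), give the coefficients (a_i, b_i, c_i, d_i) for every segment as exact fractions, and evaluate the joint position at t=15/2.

Δ: Δ0=7/3, Δ1=-4/3, Δ2=-1/3, Δ3=-2
row 1: diag=12, rhs=-22; c'=1/4, d'=-11/6
row 2: denom=12−3·1/4=45/4; d'=(6−3·-11/6)/(45/4)=46/45
row 3: denom=8−3·4/15=36/5; d'=(-10−3·46/45)/(36/5)=-49/27
back: M3=-49/27
back: M2=46/45−4/15·-49/27=122/81
back: M1=-11/6−1/4·122/81=-179/81
M: M0=0, M1=-179/81, M2=122/81, M3=-49/27, M4=0
seg 0: a=-2, c=M0/2=0, d=(M1−M0)/(6·3)=-179/1458, b=Δ0−h0·(2M0+M1)/6=557/162
seg 1: a=5, c=M1/2=-179/162, d=(M2−M1)/(6·3)=301/1458, b=Δ1−h1·(2M1+M2)/6=10/81
seg 2: a=1, c=M2/2=61/81, d=(M3−M2)/(6·3)=-269/1458, b=Δ2−h2·(2M2+M3)/6=-151/162
seg 3: a=0, c=M3/2=-49/54, d=(M4−M3)/(6·1)=49/162, b=Δ3−h3·(2M3+M4)/6=-113/81
t_q=15/2 → seg 2, τ=3/2; S=1+-151/162·τ+61/81·τ²+-269/1458·τ³=97/144

  seg 0: a=-2 b=557/162 c=0 d=-179/1458
  seg 1: a=5 b=10/81 c=-179/162 d=301/1458
  seg 2: a=1 b=-151/162 c=61/81 d=-269/1458
  seg 3: a=0 b=-113/81 c=-49/54 d=49/162
S(15/2) = 97/144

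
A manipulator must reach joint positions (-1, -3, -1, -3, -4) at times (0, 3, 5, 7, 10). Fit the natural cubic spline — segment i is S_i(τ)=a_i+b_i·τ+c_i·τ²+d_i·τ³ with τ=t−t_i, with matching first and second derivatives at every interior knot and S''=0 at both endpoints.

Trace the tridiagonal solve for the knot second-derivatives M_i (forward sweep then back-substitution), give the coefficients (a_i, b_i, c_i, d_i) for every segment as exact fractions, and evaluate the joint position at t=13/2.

  seg 0: a=-1 b=-247/180 c=0 d=127/1620
  seg 1: a=-3 b=67/90 c=127/180 d=-13/45
  seg 2: a=-1 b=1/10 c=-37/36 d=43/180
  seg 3: a=-3 b=-103/90 c=73/180 d=-73/1620
S(13/2) = -377/160

Δ: Δ0=-2/3, Δ1=1, Δ2=-1, Δ3=-1/3
row 1: diag=10, rhs=10; c'=1/5, d'=1
row 2: denom=8−2·1/5=38/5; d'=(-12−2·1)/(38/5)=-35/19
row 3: denom=10−2·5/19=180/19; d'=(4−2·-35/19)/(180/19)=73/90
back: M3=73/90
back: M2=-35/19−5/19·73/90=-37/18
back: M1=1−1/5·-37/18=127/90
M: M0=0, M1=127/90, M2=-37/18, M3=73/90, M4=0
seg 0: a=-1, c=M0/2=0, d=(M1−M0)/(6·3)=127/1620, b=Δ0−h0·(2M0+M1)/6=-247/180
seg 1: a=-3, c=M1/2=127/180, d=(M2−M1)/(6·2)=-13/45, b=Δ1−h1·(2M1+M2)/6=67/90
seg 2: a=-1, c=M2/2=-37/36, d=(M3−M2)/(6·2)=43/180, b=Δ2−h2·(2M2+M3)/6=1/10
seg 3: a=-3, c=M3/2=73/180, d=(M4−M3)/(6·3)=-73/1620, b=Δ3−h3·(2M3+M4)/6=-103/90
t_q=13/2 → seg 2, τ=3/2; S=-1+1/10·τ+-37/36·τ²+43/180·τ³=-377/160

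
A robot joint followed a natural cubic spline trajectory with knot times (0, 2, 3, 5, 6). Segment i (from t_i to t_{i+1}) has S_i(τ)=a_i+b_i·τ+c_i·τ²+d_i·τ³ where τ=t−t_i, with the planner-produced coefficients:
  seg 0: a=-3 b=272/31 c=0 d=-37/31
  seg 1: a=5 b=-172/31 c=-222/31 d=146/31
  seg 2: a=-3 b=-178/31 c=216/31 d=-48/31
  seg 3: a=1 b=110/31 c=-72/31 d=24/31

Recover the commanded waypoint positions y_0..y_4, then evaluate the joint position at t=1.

y_0=-3 y_1=5 y_2=-3 y_3=1 y_4=3
S(1) = 142/31

y_0 = S_0(0) = a_0 = -3
y_1 = S_1(0) = a_1 = 5
y_2 = S_2(0) = a_2 = -3
y_3 = S_3(0) = a_3 = 1
y_4 = S_3(1) = 3
t_q=1 is in segment 0 (τ=1); S_0(τ)=142/31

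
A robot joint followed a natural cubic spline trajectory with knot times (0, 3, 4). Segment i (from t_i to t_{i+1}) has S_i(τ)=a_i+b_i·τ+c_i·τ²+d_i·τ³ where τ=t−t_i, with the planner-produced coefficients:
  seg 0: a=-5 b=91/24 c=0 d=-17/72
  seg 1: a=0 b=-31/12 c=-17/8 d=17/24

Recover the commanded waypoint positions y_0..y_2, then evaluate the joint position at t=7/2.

y_0 = S_0(0) = a_0 = -5
y_1 = S_1(0) = a_1 = 0
y_2 = S_1(1) = -4
t_q=7/2 is in segment 1 (τ=1/2); S_1(τ)=-111/64

y_0=-5 y_1=0 y_2=-4
S(7/2) = -111/64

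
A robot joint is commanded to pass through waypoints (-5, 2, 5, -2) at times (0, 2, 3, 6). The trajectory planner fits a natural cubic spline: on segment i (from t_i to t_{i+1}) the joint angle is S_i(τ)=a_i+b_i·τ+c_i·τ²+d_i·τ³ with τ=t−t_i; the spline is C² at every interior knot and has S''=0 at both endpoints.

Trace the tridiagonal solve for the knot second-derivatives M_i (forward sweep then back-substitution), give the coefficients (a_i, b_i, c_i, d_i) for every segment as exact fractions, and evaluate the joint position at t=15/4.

  seg 0: a=-5 b=971/282 c=0 d=2/141
  seg 1: a=2 b=1019/282 c=4/47 d=-197/282
  seg 2: a=5 b=238/141 c=-189/94 d=21/94
S(15/4) = 31459/6016

Δ: Δ0=7/2, Δ1=3, Δ2=-7/3
row 1: diag=6, rhs=-3; c'=1/6, d'=-1/2
row 2: denom=8−1·1/6=47/6; d'=(-32−1·-1/2)/(47/6)=-189/47
back: M2=-189/47
back: M1=-1/2−1/6·-189/47=8/47
M: M0=0, M1=8/47, M2=-189/47, M3=0
seg 0: a=-5, c=M0/2=0, d=(M1−M0)/(6·2)=2/141, b=Δ0−h0·(2M0+M1)/6=971/282
seg 1: a=2, c=M1/2=4/47, d=(M2−M1)/(6·1)=-197/282, b=Δ1−h1·(2M1+M2)/6=1019/282
seg 2: a=5, c=M2/2=-189/94, d=(M3−M2)/(6·3)=21/94, b=Δ2−h2·(2M2+M3)/6=238/141
t_q=15/4 → seg 2, τ=3/4; S=5+238/141·τ+-189/94·τ²+21/94·τ³=31459/6016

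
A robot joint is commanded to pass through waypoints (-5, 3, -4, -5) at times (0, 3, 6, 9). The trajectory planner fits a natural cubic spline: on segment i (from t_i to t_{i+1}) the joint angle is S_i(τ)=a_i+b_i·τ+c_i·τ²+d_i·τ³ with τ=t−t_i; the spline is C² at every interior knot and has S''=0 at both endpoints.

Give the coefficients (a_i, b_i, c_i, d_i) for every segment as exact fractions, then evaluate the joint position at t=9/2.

Δ: Δ0=8/3, Δ1=-7/3, Δ2=-1/3
row 1: diag=12, rhs=-30; c'=1/4, d'=-5/2
row 2: denom=12−3·1/4=45/4; d'=(12−3·-5/2)/(45/4)=26/15
back: M2=26/15
back: M1=-5/2−1/4·26/15=-44/15
M: M0=0, M1=-44/15, M2=26/15, M3=0
seg 0: a=-5, c=M0/2=0, d=(M1−M0)/(6·3)=-22/135, b=Δ0−h0·(2M0+M1)/6=62/15
seg 1: a=3, c=M1/2=-22/15, d=(M2−M1)/(6·3)=7/27, b=Δ1−h1·(2M1+M2)/6=-4/15
seg 2: a=-4, c=M2/2=13/15, d=(M3−M2)/(6·3)=-13/135, b=Δ2−h2·(2M2+M3)/6=-31/15
t_q=9/2 → seg 1, τ=3/2; S=3+-4/15·τ+-22/15·τ²+7/27·τ³=7/40

  seg 0: a=-5 b=62/15 c=0 d=-22/135
  seg 1: a=3 b=-4/15 c=-22/15 d=7/27
  seg 2: a=-4 b=-31/15 c=13/15 d=-13/135
S(9/2) = 7/40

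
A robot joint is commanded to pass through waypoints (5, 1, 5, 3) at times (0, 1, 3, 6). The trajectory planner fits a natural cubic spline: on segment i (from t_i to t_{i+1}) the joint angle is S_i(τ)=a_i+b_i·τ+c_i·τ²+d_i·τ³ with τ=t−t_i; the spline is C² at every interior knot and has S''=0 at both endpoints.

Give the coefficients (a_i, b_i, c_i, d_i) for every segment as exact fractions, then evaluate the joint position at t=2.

Δ: Δ0=-4, Δ1=2, Δ2=-2/3
row 1: diag=6, rhs=36; c'=1/3, d'=6
row 2: denom=10−2·1/3=28/3; d'=(-16−2·6)/(28/3)=-3
back: M2=-3
back: M1=6−1/3·-3=7
M: M0=0, M1=7, M2=-3, M3=0
seg 0: a=5, c=M0/2=0, d=(M1−M0)/(6·1)=7/6, b=Δ0−h0·(2M0+M1)/6=-31/6
seg 1: a=1, c=M1/2=7/2, d=(M2−M1)/(6·2)=-5/6, b=Δ1−h1·(2M1+M2)/6=-5/3
seg 2: a=5, c=M2/2=-3/2, d=(M3−M2)/(6·3)=1/6, b=Δ2−h2·(2M2+M3)/6=7/3
t_q=2 → seg 1, τ=1; S=1+-5/3·τ+7/2·τ²+-5/6·τ³=2

  seg 0: a=5 b=-31/6 c=0 d=7/6
  seg 1: a=1 b=-5/3 c=7/2 d=-5/6
  seg 2: a=5 b=7/3 c=-3/2 d=1/6
S(2) = 2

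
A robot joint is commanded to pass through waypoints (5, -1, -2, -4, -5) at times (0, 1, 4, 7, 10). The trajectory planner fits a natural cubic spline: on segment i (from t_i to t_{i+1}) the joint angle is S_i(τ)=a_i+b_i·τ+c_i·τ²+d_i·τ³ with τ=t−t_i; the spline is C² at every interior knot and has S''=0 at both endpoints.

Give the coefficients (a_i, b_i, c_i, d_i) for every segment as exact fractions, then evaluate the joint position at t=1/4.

Δ: Δ0=-6, Δ1=-1/3, Δ2=-2/3, Δ3=-1/3
row 1: diag=8, rhs=34; c'=3/8, d'=17/4
row 2: denom=12−3·3/8=87/8; d'=(-2−3·17/4)/(87/8)=-118/87
row 3: denom=12−3·8/29=324/29; d'=(2−3·-118/87)/(324/29)=44/81
back: M3=44/81
back: M2=-118/87−8/29·44/81=-122/81
back: M1=17/4−3/8·-122/81=130/27
M: M0=0, M1=130/27, M2=-122/81, M3=44/81, M4=0
seg 0: a=5, c=M0/2=0, d=(M1−M0)/(6·1)=65/81, b=Δ0−h0·(2M0+M1)/6=-551/81
seg 1: a=-1, c=M1/2=65/27, d=(M2−M1)/(6·3)=-256/729, b=Δ1−h1·(2M1+M2)/6=-356/81
seg 2: a=-2, c=M2/2=-61/81, d=(M3−M2)/(6·3)=83/729, b=Δ2−h2·(2M2+M3)/6=46/81
seg 3: a=-4, c=M3/2=22/81, d=(M4−M3)/(6·3)=-22/729, b=Δ3−h3·(2M3+M4)/6=-71/81
t_q=1/4 → seg 0, τ=1/4; S=5+-551/81·τ+0·τ²+65/81·τ³=5723/1728

  seg 0: a=5 b=-551/81 c=0 d=65/81
  seg 1: a=-1 b=-356/81 c=65/27 d=-256/729
  seg 2: a=-2 b=46/81 c=-61/81 d=83/729
  seg 3: a=-4 b=-71/81 c=22/81 d=-22/729
S(1/4) = 5723/1728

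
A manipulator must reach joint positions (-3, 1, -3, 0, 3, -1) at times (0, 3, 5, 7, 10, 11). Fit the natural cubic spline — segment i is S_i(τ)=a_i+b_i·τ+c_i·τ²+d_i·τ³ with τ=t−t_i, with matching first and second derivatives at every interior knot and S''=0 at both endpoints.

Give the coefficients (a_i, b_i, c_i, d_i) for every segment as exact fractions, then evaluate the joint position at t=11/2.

Δ: Δ0=4/3, Δ1=-2, Δ2=3/2, Δ3=1, Δ4=-4
row 1: diag=10, rhs=-20; c'=1/5, d'=-2
row 2: denom=8−2·1/5=38/5; d'=(21−2·-2)/(38/5)=125/38
row 3: denom=10−2·5/19=180/19; d'=(-3−2·125/38)/(180/19)=-91/90
row 4: denom=8−3·19/60=141/20; d'=(-30−3·-91/90)/(141/20)=-1618/423
back: M4=-1618/423
back: M3=-91/90−19/60·-1618/423=254/1269
back: M2=125/38−5/19·254/1269=8215/2538
back: M1=-2−1/5·8215/2538=-6719/2538
M: M0=0, M1=-6719/2538, M2=8215/2538, M3=254/1269, M4=-1618/423, M5=0
seg 0: a=-3, c=M0/2=0, d=(M1−M0)/(6·3)=-6719/45684, b=Δ0−h0·(2M0+M1)/6=13487/5076
seg 1: a=1, c=M1/2=-6719/5076, d=(M2−M1)/(6·2)=2489/5076, b=Δ1−h1·(2M1+M2)/6=-3335/2538
seg 2: a=-3, c=M2/2=8215/5076, d=(M3−M2)/(6·2)=-2569/10152, b=Δ2−h2·(2M2+M3)/6=-613/846
seg 3: a=0, c=M3/2=127/1269, d=(M4−M3)/(6·3)=-2554/11421, b=Δ3−h3·(2M3+M4)/6=3442/1269
seg 4: a=3, c=M4/2=-809/423, d=(M5−M4)/(6·1)=809/1269, b=Δ4−h4·(2M4+M5)/6=-3458/1269
t_q=11/2 → seg 2, τ=1/2; S=-3+-613/846·τ+8215/5076·τ²+-2569/10152·τ³=-80927/27072

  seg 0: a=-3 b=13487/5076 c=0 d=-6719/45684
  seg 1: a=1 b=-3335/2538 c=-6719/5076 d=2489/5076
  seg 2: a=-3 b=-613/846 c=8215/5076 d=-2569/10152
  seg 3: a=0 b=3442/1269 c=127/1269 d=-2554/11421
  seg 4: a=3 b=-3458/1269 c=-809/423 d=809/1269
S(11/2) = -80927/27072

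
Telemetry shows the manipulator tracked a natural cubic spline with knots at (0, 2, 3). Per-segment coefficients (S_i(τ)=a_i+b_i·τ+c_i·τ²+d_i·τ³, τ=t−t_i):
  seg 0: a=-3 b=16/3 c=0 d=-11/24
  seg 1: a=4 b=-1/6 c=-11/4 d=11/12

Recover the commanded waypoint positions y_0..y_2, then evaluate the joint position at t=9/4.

y_0 = S_0(0) = a_0 = -3
y_1 = S_1(0) = a_1 = 4
y_2 = S_1(1) = 2
t_q=9/4 is in segment 1 (τ=1/4); S_1(τ)=973/256

y_0=-3 y_1=4 y_2=2
S(9/4) = 973/256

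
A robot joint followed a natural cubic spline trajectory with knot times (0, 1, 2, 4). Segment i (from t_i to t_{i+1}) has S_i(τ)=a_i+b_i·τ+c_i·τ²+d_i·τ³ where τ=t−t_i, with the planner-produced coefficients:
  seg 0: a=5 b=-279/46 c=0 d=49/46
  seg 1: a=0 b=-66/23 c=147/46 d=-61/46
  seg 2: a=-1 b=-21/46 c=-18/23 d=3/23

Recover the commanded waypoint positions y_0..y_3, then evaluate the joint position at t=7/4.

y_0=5 y_1=0 y_2=-1 y_3=-4
S(7/4) = -117/128

y_0 = S_0(0) = a_0 = 5
y_1 = S_1(0) = a_1 = 0
y_2 = S_2(0) = a_2 = -1
y_3 = S_2(2) = -4
t_q=7/4 is in segment 1 (τ=3/4); S_1(τ)=-117/128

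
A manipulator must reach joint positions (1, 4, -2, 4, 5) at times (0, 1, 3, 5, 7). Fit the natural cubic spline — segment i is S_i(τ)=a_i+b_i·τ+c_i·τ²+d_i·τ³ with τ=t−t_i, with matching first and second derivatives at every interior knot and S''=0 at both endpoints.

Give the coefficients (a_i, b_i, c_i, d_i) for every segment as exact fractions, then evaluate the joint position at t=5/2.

Δ: Δ0=3, Δ1=-3, Δ2=3, Δ3=1/2
row 1: diag=6, rhs=-36; c'=1/3, d'=-6
row 2: denom=8−2·1/3=22/3; d'=(36−2·-6)/(22/3)=72/11
row 3: denom=8−2·3/11=82/11; d'=(-15−2·72/11)/(82/11)=-309/82
back: M3=-309/82
back: M2=72/11−3/11·-309/82=621/82
back: M1=-6−1/3·621/82=-699/82
M: M0=0, M1=-699/82, M2=621/82, M3=-309/82, M4=0
seg 0: a=1, c=M0/2=0, d=(M1−M0)/(6·1)=-233/164, b=Δ0−h0·(2M0+M1)/6=725/164
seg 1: a=4, c=M1/2=-699/164, d=(M2−M1)/(6·2)=55/41, b=Δ1−h1·(2M1+M2)/6=13/82
seg 2: a=-2, c=M2/2=621/164, d=(M3−M2)/(6·2)=-155/164, b=Δ2−h2·(2M2+M3)/6=-65/82
seg 3: a=4, c=M3/2=-309/164, d=(M4−M3)/(6·2)=103/328, b=Δ3−h3·(2M3+M4)/6=247/82
t_q=5/2 → seg 1, τ=3/2; S=4+13/82·τ+-699/164·τ²+55/41·τ³=-541/656

  seg 0: a=1 b=725/164 c=0 d=-233/164
  seg 1: a=4 b=13/82 c=-699/164 d=55/41
  seg 2: a=-2 b=-65/82 c=621/164 d=-155/164
  seg 3: a=4 b=247/82 c=-309/164 d=103/328
S(5/2) = -541/656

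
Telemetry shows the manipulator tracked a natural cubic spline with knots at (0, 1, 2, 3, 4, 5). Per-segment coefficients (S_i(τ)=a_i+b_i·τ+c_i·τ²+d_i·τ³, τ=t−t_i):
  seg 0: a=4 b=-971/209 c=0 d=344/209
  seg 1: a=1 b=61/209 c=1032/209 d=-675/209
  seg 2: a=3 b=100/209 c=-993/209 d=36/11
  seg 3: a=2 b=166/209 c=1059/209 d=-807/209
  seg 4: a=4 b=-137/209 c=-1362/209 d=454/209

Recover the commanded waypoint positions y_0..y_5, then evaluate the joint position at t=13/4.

y_0=4 y_1=1 y_2=3 y_3=2 y_4=4 y_5=-1
S(13/4) = 32837/13376

y_0 = S_0(0) = a_0 = 4
y_1 = S_1(0) = a_1 = 1
y_2 = S_2(0) = a_2 = 3
y_3 = S_3(0) = a_3 = 2
y_4 = S_4(0) = a_4 = 4
y_5 = S_4(1) = -1
t_q=13/4 is in segment 3 (τ=1/4); S_3(τ)=32837/13376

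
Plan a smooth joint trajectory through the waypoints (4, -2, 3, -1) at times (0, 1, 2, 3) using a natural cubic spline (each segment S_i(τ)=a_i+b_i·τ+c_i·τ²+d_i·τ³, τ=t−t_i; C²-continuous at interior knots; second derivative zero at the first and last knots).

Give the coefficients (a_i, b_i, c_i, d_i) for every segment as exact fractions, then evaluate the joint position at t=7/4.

Δ: Δ0=-6, Δ1=5, Δ2=-4
row 1: diag=4, rhs=66; c'=1/4, d'=33/2
row 2: denom=4−1·1/4=15/4; d'=(-54−1·33/2)/(15/4)=-94/5
back: M2=-94/5
back: M1=33/2−1/4·-94/5=106/5
M: M0=0, M1=106/5, M2=-94/5, M3=0
seg 0: a=4, c=M0/2=0, d=(M1−M0)/(6·1)=53/15, b=Δ0−h0·(2M0+M1)/6=-143/15
seg 1: a=-2, c=M1/2=53/5, d=(M2−M1)/(6·1)=-20/3, b=Δ1−h1·(2M1+M2)/6=16/15
seg 2: a=3, c=M2/2=-47/5, d=(M3−M2)/(6·1)=47/15, b=Δ2−h2·(2M2+M3)/6=34/15
t_q=7/4 → seg 1, τ=3/4; S=-2+16/15·τ+53/5·τ²+-20/3·τ³=39/20

  seg 0: a=4 b=-143/15 c=0 d=53/15
  seg 1: a=-2 b=16/15 c=53/5 d=-20/3
  seg 2: a=3 b=34/15 c=-47/5 d=47/15
S(7/4) = 39/20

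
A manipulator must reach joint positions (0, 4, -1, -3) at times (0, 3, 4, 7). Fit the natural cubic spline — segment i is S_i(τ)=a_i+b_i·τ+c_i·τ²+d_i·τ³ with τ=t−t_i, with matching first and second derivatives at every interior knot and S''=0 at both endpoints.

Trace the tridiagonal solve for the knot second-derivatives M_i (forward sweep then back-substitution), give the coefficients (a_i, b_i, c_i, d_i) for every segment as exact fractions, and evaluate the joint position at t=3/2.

  seg 0: a=0 b=83/21 c=0 d=-55/189
  seg 1: a=4 b=-82/21 c=-55/21 d=32/21
  seg 2: a=-1 b=-32/7 c=41/21 d=-41/189
S(3/2) = 277/56

Δ: Δ0=4/3, Δ1=-5, Δ2=-2/3
row 1: diag=8, rhs=-38; c'=1/8, d'=-19/4
row 2: denom=8−1·1/8=63/8; d'=(26−1·-19/4)/(63/8)=82/21
back: M2=82/21
back: M1=-19/4−1/8·82/21=-110/21
M: M0=0, M1=-110/21, M2=82/21, M3=0
seg 0: a=0, c=M0/2=0, d=(M1−M0)/(6·3)=-55/189, b=Δ0−h0·(2M0+M1)/6=83/21
seg 1: a=4, c=M1/2=-55/21, d=(M2−M1)/(6·1)=32/21, b=Δ1−h1·(2M1+M2)/6=-82/21
seg 2: a=-1, c=M2/2=41/21, d=(M3−M2)/(6·3)=-41/189, b=Δ2−h2·(2M2+M3)/6=-32/7
t_q=3/2 → seg 0, τ=3/2; S=0+83/21·τ+0·τ²+-55/189·τ³=277/56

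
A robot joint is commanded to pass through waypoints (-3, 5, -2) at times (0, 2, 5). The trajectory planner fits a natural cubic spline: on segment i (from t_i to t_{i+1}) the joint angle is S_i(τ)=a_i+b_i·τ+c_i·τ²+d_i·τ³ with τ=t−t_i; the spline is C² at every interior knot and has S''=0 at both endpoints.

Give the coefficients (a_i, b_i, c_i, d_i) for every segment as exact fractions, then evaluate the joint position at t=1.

  seg 0: a=-3 b=79/15 c=0 d=-19/60
  seg 1: a=5 b=22/15 c=-19/10 d=19/90
S(1) = 39/20

Δ: Δ0=4, Δ1=-7/3
row 1: diag=10, rhs=-38; c'=3/10, d'=-19/5
back: M1=-19/5
M: M0=0, M1=-19/5, M2=0
seg 0: a=-3, c=M0/2=0, d=(M1−M0)/(6·2)=-19/60, b=Δ0−h0·(2M0+M1)/6=79/15
seg 1: a=5, c=M1/2=-19/10, d=(M2−M1)/(6·3)=19/90, b=Δ1−h1·(2M1+M2)/6=22/15
t_q=1 → seg 0, τ=1; S=-3+79/15·τ+0·τ²+-19/60·τ³=39/20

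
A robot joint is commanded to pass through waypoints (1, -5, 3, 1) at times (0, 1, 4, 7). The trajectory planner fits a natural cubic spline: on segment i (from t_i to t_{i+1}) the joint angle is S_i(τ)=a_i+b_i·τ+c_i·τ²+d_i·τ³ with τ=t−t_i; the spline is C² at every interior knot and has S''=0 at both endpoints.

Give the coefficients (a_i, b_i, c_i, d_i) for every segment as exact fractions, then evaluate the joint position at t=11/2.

Δ: Δ0=-6, Δ1=8/3, Δ2=-2/3
row 1: diag=8, rhs=52; c'=3/8, d'=13/2
row 2: denom=12−3·3/8=87/8; d'=(-20−3·13/2)/(87/8)=-316/87
back: M2=-316/87
back: M1=13/2−3/8·-316/87=228/29
M: M0=0, M1=228/29, M2=-316/87, M3=0
seg 0: a=1, c=M0/2=0, d=(M1−M0)/(6·1)=38/29, b=Δ0−h0·(2M0+M1)/6=-212/29
seg 1: a=-5, c=M1/2=114/29, d=(M2−M1)/(6·3)=-500/783, b=Δ1−h1·(2M1+M2)/6=-98/29
seg 2: a=3, c=M2/2=-158/87, d=(M3−M2)/(6·3)=158/783, b=Δ2−h2·(2M2+M3)/6=86/29
t_q=11/2 → seg 2, τ=3/2; S=3+86/29·τ+-158/87·τ²+158/783·τ³=469/116

  seg 0: a=1 b=-212/29 c=0 d=38/29
  seg 1: a=-5 b=-98/29 c=114/29 d=-500/783
  seg 2: a=3 b=86/29 c=-158/87 d=158/783
S(11/2) = 469/116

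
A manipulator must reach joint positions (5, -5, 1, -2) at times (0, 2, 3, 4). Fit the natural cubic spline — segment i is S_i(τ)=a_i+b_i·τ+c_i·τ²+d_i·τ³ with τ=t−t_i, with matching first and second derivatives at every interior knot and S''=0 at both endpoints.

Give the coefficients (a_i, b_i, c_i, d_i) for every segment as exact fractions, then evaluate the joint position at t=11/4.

  seg 0: a=5 b=-221/23 c=0 d=53/46
  seg 1: a=-5 b=97/23 c=159/23 d=-118/23
  seg 2: a=1 b=61/23 c=-195/23 d=65/23
S(11/4) = -83/736

Δ: Δ0=-5, Δ1=6, Δ2=-3
row 1: diag=6, rhs=66; c'=1/6, d'=11
row 2: denom=4−1·1/6=23/6; d'=(-54−1·11)/(23/6)=-390/23
back: M2=-390/23
back: M1=11−1/6·-390/23=318/23
M: M0=0, M1=318/23, M2=-390/23, M3=0
seg 0: a=5, c=M0/2=0, d=(M1−M0)/(6·2)=53/46, b=Δ0−h0·(2M0+M1)/6=-221/23
seg 1: a=-5, c=M1/2=159/23, d=(M2−M1)/(6·1)=-118/23, b=Δ1−h1·(2M1+M2)/6=97/23
seg 2: a=1, c=M2/2=-195/23, d=(M3−M2)/(6·1)=65/23, b=Δ2−h2·(2M2+M3)/6=61/23
t_q=11/4 → seg 1, τ=3/4; S=-5+97/23·τ+159/23·τ²+-118/23·τ³=-83/736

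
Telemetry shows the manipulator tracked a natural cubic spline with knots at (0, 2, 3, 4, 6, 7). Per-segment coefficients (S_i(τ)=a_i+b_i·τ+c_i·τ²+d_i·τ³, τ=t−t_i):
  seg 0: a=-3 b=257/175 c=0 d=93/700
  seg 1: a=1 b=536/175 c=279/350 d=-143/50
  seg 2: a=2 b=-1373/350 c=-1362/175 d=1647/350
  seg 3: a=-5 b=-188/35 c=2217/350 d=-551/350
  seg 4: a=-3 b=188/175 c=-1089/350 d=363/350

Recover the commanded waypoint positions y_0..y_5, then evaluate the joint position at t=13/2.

y_0=-3 y_1=1 y_2=2 y_3=-5 y_4=-3 y_5=-4
S(13/2) = -8711/2800

y_0 = S_0(0) = a_0 = -3
y_1 = S_1(0) = a_1 = 1
y_2 = S_2(0) = a_2 = 2
y_3 = S_3(0) = a_3 = -5
y_4 = S_4(0) = a_4 = -3
y_5 = S_4(1) = -4
t_q=13/2 is in segment 4 (τ=1/2); S_4(τ)=-8711/2800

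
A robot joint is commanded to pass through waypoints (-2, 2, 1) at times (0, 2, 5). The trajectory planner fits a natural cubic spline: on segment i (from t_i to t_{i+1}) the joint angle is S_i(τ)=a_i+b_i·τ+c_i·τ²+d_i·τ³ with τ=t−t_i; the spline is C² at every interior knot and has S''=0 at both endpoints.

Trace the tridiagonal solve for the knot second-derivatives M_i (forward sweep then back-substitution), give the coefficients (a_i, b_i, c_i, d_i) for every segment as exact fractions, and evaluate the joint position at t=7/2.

  seg 0: a=-2 b=37/15 c=0 d=-7/60
  seg 1: a=2 b=16/15 c=-7/10 d=7/90
S(7/2) = 183/80

Δ: Δ0=2, Δ1=-1/3
row 1: diag=10, rhs=-14; c'=3/10, d'=-7/5
back: M1=-7/5
M: M0=0, M1=-7/5, M2=0
seg 0: a=-2, c=M0/2=0, d=(M1−M0)/(6·2)=-7/60, b=Δ0−h0·(2M0+M1)/6=37/15
seg 1: a=2, c=M1/2=-7/10, d=(M2−M1)/(6·3)=7/90, b=Δ1−h1·(2M1+M2)/6=16/15
t_q=7/2 → seg 1, τ=3/2; S=2+16/15·τ+-7/10·τ²+7/90·τ³=183/80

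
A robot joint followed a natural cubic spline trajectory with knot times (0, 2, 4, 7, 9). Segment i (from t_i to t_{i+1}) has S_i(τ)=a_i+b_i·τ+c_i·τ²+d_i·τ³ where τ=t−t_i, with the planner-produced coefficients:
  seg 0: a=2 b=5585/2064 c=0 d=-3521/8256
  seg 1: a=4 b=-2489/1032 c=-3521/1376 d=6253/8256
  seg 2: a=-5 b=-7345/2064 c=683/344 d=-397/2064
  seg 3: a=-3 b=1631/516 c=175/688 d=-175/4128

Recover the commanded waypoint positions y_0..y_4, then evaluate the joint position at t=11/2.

y_0=2 y_1=4 y_2=-5 y_3=-3 y_4=4
S(11/2) = -35885/5504

y_0 = S_0(0) = a_0 = 2
y_1 = S_1(0) = a_1 = 4
y_2 = S_2(0) = a_2 = -5
y_3 = S_3(0) = a_3 = -3
y_4 = S_3(2) = 4
t_q=11/2 is in segment 2 (τ=3/2); S_2(τ)=-35885/5504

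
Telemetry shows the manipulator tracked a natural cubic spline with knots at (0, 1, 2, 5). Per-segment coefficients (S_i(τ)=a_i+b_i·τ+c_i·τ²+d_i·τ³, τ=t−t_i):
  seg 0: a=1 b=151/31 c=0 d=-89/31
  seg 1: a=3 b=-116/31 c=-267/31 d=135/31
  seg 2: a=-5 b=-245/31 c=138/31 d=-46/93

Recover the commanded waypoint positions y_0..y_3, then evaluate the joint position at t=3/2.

y_0=1 y_1=3 y_2=-5 y_3=-2
S(3/2) = -119/248

y_0 = S_0(0) = a_0 = 1
y_1 = S_1(0) = a_1 = 3
y_2 = S_2(0) = a_2 = -5
y_3 = S_2(3) = -2
t_q=3/2 is in segment 1 (τ=1/2); S_1(τ)=-119/248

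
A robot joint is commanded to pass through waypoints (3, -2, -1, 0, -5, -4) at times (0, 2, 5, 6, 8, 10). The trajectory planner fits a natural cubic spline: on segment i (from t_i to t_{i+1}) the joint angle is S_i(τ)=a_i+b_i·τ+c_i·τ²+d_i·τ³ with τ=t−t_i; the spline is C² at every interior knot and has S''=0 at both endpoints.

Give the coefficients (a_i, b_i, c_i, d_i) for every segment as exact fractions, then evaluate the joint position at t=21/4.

  seg 0: a=3 b=-13769/4566 c=0 d=1177/9132
  seg 1: a=-2 b=-6707/4566 c=1177/1522 d=-394/6849
  seg 2: a=-1 b=7387/4566 c=389/1522 d=-1994/2283
  seg 3: a=0 b=-2243/4566 c=-3599/1522 d=6211/9132
  seg 4: a=-5 b=-8165/4566 c=1306/761 d=-653/2283
S(21/4) = -7223/12176

Δ: Δ0=-5/2, Δ1=1/3, Δ2=1, Δ3=-5/2, Δ4=1/2
row 1: diag=10, rhs=17; c'=3/10, d'=17/10
row 2: denom=8−3·3/10=71/10; d'=(4−3·17/10)/(71/10)=-11/71
row 3: denom=6−1·10/71=416/71; d'=(-21−1·-11/71)/(416/71)=-185/52
row 4: denom=8−2·71/208=761/104; d'=(18−2·-185/52)/(761/104)=2612/761
back: M4=2612/761
back: M3=-185/52−71/208·2612/761=-3599/761
back: M2=-11/71−10/71·-3599/761=389/761
back: M1=17/10−3/10·389/761=1177/761
M: M0=0, M1=1177/761, M2=389/761, M3=-3599/761, M4=2612/761, M5=0
seg 0: a=3, c=M0/2=0, d=(M1−M0)/(6·2)=1177/9132, b=Δ0−h0·(2M0+M1)/6=-13769/4566
seg 1: a=-2, c=M1/2=1177/1522, d=(M2−M1)/(6·3)=-394/6849, b=Δ1−h1·(2M1+M2)/6=-6707/4566
seg 2: a=-1, c=M2/2=389/1522, d=(M3−M2)/(6·1)=-1994/2283, b=Δ2−h2·(2M2+M3)/6=7387/4566
seg 3: a=0, c=M3/2=-3599/1522, d=(M4−M3)/(6·2)=6211/9132, b=Δ3−h3·(2M3+M4)/6=-2243/4566
seg 4: a=-5, c=M4/2=1306/761, d=(M5−M4)/(6·2)=-653/2283, b=Δ4−h4·(2M4+M5)/6=-8165/4566
t_q=21/4 → seg 2, τ=1/4; S=-1+7387/4566·τ+389/1522·τ²+-1994/2283·τ³=-7223/12176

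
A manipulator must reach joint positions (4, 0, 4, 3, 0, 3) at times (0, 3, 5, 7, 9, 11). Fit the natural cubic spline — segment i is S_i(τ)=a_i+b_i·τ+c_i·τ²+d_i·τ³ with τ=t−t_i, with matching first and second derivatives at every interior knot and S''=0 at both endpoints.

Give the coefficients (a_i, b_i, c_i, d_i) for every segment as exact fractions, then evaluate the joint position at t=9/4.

  seg 0: a=4 b=-8149/3180 c=0 d=1303/9540
  seg 1: a=0 b=1789/1590 c=1303/1060 d=-1259/3180
  seg 2: a=4 b=2053/1590 c=-243/212 d=797/6360
  seg 3: a=3 b=-1423/795 c=-209/530 d=343/1272
  seg 4: a=0 b=-209/1590 c=1297/1060 d=-1297/6360
S(9/4) = -14249/67840

Δ: Δ0=-4/3, Δ1=2, Δ2=-1/2, Δ3=-3/2, Δ4=3/2
row 1: diag=10, rhs=20; c'=1/5, d'=2
row 2: denom=8−2·1/5=38/5; d'=(-15−2·2)/(38/5)=-5/2
row 3: denom=8−2·5/19=142/19; d'=(-6−2·-5/2)/(142/19)=-19/142
row 4: denom=8−2·19/71=530/71; d'=(18−2·-19/142)/(530/71)=1297/530
back: M4=1297/530
back: M3=-19/142−19/71·1297/530=-209/265
back: M2=-5/2−5/19·-209/265=-243/106
back: M1=2−1/5·-243/106=1303/530
M: M0=0, M1=1303/530, M2=-243/106, M3=-209/265, M4=1297/530, M5=0
seg 0: a=4, c=M0/2=0, d=(M1−M0)/(6·3)=1303/9540, b=Δ0−h0·(2M0+M1)/6=-8149/3180
seg 1: a=0, c=M1/2=1303/1060, d=(M2−M1)/(6·2)=-1259/3180, b=Δ1−h1·(2M1+M2)/6=1789/1590
seg 2: a=4, c=M2/2=-243/212, d=(M3−M2)/(6·2)=797/6360, b=Δ2−h2·(2M2+M3)/6=2053/1590
seg 3: a=3, c=M3/2=-209/530, d=(M4−M3)/(6·2)=343/1272, b=Δ3−h3·(2M3+M4)/6=-1423/795
seg 4: a=0, c=M4/2=1297/1060, d=(M5−M4)/(6·2)=-1297/6360, b=Δ4−h4·(2M4+M5)/6=-209/1590
t_q=9/4 → seg 0, τ=9/4; S=4+-8149/3180·τ+0·τ²+1303/9540·τ³=-14249/67840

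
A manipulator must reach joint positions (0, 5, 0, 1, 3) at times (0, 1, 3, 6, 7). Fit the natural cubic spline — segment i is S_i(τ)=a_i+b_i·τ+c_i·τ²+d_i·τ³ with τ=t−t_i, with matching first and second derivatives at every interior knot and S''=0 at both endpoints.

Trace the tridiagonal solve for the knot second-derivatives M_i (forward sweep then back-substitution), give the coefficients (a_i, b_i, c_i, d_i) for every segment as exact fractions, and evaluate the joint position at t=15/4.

  seg 0: a=0 b=15227/2364 c=0 d=-3407/2364
  seg 1: a=5 b=2503/1182 c=-3407/788 d=4763/4728
  seg 2: a=0 b=-1825/591 c=339/197 d=-343/1773
  seg 3: a=1 b=1190/591 c=-4/197 d=4/591
S(15/4) = -18025/12608

Δ: Δ0=5, Δ1=-5/2, Δ2=1/3, Δ3=2
row 1: diag=6, rhs=-45; c'=1/3, d'=-15/2
row 2: denom=10−2·1/3=28/3; d'=(17−2·-15/2)/(28/3)=24/7
row 3: denom=8−3·9/28=197/28; d'=(10−3·24/7)/(197/28)=-8/197
back: M3=-8/197
back: M2=24/7−9/28·-8/197=678/197
back: M1=-15/2−1/3·678/197=-3407/394
M: M0=0, M1=-3407/394, M2=678/197, M3=-8/197, M4=0
seg 0: a=0, c=M0/2=0, d=(M1−M0)/(6·1)=-3407/2364, b=Δ0−h0·(2M0+M1)/6=15227/2364
seg 1: a=5, c=M1/2=-3407/788, d=(M2−M1)/(6·2)=4763/4728, b=Δ1−h1·(2M1+M2)/6=2503/1182
seg 2: a=0, c=M2/2=339/197, d=(M3−M2)/(6·3)=-343/1773, b=Δ2−h2·(2M2+M3)/6=-1825/591
seg 3: a=1, c=M3/2=-4/197, d=(M4−M3)/(6·1)=4/591, b=Δ3−h3·(2M3+M4)/6=1190/591
t_q=15/4 → seg 2, τ=3/4; S=0+-1825/591·τ+339/197·τ²+-343/1773·τ³=-18025/12608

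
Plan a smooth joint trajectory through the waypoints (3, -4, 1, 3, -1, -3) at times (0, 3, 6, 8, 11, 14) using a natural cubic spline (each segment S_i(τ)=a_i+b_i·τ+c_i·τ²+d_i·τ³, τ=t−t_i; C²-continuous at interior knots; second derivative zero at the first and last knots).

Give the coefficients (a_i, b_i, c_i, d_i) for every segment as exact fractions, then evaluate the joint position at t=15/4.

  seg 0: a=3 b=-895/261 c=0 d=286/2349
  seg 1: a=-4 b=-37/261 c=286/261 d=-386/2349
  seg 2: a=1 b=521/261 c=-100/261 d=-5/87
  seg 3: a=3 b=-59/261 c=-190/261 d=281/2349
  seg 4: a=-1 b=-356/261 c=91/261 d=-91/2349
S(15/4) = -3303/928

Δ: Δ0=-7/3, Δ1=5/3, Δ2=1, Δ3=-4/3, Δ4=-2/3
row 1: diag=12, rhs=24; c'=1/4, d'=2
row 2: denom=10−3·1/4=37/4; d'=(-4−3·2)/(37/4)=-40/37
row 3: denom=10−2·8/37=354/37; d'=(-14−2·-40/37)/(354/37)=-73/59
row 4: denom=12−3·37/118=1305/118; d'=(4−3·-73/59)/(1305/118)=182/261
back: M4=182/261
back: M3=-73/59−37/118·182/261=-380/261
back: M2=-40/37−8/37·-380/261=-200/261
back: M1=2−1/4·-200/261=572/261
M: M0=0, M1=572/261, M2=-200/261, M3=-380/261, M4=182/261, M5=0
seg 0: a=3, c=M0/2=0, d=(M1−M0)/(6·3)=286/2349, b=Δ0−h0·(2M0+M1)/6=-895/261
seg 1: a=-4, c=M1/2=286/261, d=(M2−M1)/(6·3)=-386/2349, b=Δ1−h1·(2M1+M2)/6=-37/261
seg 2: a=1, c=M2/2=-100/261, d=(M3−M2)/(6·2)=-5/87, b=Δ2−h2·(2M2+M3)/6=521/261
seg 3: a=3, c=M3/2=-190/261, d=(M4−M3)/(6·3)=281/2349, b=Δ3−h3·(2M3+M4)/6=-59/261
seg 4: a=-1, c=M4/2=91/261, d=(M5−M4)/(6·3)=-91/2349, b=Δ4−h4·(2M4+M5)/6=-356/261
t_q=15/4 → seg 1, τ=3/4; S=-4+-37/261·τ+286/261·τ²+-386/2349·τ³=-3303/928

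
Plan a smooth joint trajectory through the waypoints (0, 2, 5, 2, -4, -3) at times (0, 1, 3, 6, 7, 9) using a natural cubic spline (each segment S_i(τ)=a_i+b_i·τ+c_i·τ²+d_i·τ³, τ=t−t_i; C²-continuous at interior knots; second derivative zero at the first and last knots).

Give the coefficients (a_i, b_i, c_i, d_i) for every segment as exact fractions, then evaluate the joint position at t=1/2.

  seg 0: a=0 b=1202/577 c=0 d=-48/577
  seg 1: a=2 b=1058/577 c=-144/577 d=191/4616
  seg 2: a=5 b=1537/1154 c=-3/2308 d=-597/2308
  seg 3: a=2 b=-13063/2308 c=-1344/577 d=4591/2308
  seg 4: a=-4 b=-5021/1154 c=8397/2308 d=-2799/4616
S(1/2) = 595/577

Δ: Δ0=2, Δ1=3/2, Δ2=-1, Δ3=-6, Δ4=1/2
row 1: diag=6, rhs=-3; c'=1/3, d'=-1/2
row 2: denom=10−2·1/3=28/3; d'=(-15−2·-1/2)/(28/3)=-3/2
row 3: denom=8−3·9/28=197/28; d'=(-30−3·-3/2)/(197/28)=-714/197
row 4: denom=6−1·28/197=1154/197; d'=(39−1·-714/197)/(1154/197)=8397/1154
back: M4=8397/1154
back: M3=-714/197−28/197·8397/1154=-2688/577
back: M2=-3/2−9/28·-2688/577=-3/1154
back: M1=-1/2−1/3·-3/1154=-288/577
M: M0=0, M1=-288/577, M2=-3/1154, M3=-2688/577, M4=8397/1154, M5=0
seg 0: a=0, c=M0/2=0, d=(M1−M0)/(6·1)=-48/577, b=Δ0−h0·(2M0+M1)/6=1202/577
seg 1: a=2, c=M1/2=-144/577, d=(M2−M1)/(6·2)=191/4616, b=Δ1−h1·(2M1+M2)/6=1058/577
seg 2: a=5, c=M2/2=-3/2308, d=(M3−M2)/(6·3)=-597/2308, b=Δ2−h2·(2M2+M3)/6=1537/1154
seg 3: a=2, c=M3/2=-1344/577, d=(M4−M3)/(6·1)=4591/2308, b=Δ3−h3·(2M3+M4)/6=-13063/2308
seg 4: a=-4, c=M4/2=8397/2308, d=(M5−M4)/(6·2)=-2799/4616, b=Δ4−h4·(2M4+M5)/6=-5021/1154
t_q=1/2 → seg 0, τ=1/2; S=0+1202/577·τ+0·τ²+-48/577·τ³=595/577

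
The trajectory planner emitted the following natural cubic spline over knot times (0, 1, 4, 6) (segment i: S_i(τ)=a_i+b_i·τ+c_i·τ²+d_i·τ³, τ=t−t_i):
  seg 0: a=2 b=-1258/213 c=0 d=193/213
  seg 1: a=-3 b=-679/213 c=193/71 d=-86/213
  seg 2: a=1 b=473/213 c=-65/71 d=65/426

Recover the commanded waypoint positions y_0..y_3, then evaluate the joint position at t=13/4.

y_0 = S_0(0) = a_0 = 2
y_1 = S_1(0) = a_1 = -3
y_2 = S_2(0) = a_2 = 1
y_3 = S_2(2) = 3
t_q=13/4 is in segment 1 (τ=9/4); S_1(τ)=-2295/2272

y_0=2 y_1=-3 y_2=1 y_3=3
S(13/4) = -2295/2272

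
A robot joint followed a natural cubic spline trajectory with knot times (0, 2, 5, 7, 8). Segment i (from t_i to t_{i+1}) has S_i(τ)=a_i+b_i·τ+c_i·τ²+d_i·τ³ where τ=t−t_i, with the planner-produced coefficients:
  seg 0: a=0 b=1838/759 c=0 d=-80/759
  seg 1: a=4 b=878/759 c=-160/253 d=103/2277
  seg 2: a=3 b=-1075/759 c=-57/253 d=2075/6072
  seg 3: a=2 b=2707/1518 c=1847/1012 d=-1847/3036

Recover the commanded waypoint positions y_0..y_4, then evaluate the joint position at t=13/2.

y_0 = S_0(0) = a_0 = 0
y_1 = S_1(0) = a_1 = 4
y_2 = S_2(0) = a_2 = 3
y_3 = S_3(0) = a_3 = 2
y_4 = S_3(1) = 5
t_q=13/2 is in segment 2 (τ=3/2); S_2(τ)=24643/16192

y_0=0 y_1=4 y_2=3 y_3=2 y_4=5
S(13/2) = 24643/16192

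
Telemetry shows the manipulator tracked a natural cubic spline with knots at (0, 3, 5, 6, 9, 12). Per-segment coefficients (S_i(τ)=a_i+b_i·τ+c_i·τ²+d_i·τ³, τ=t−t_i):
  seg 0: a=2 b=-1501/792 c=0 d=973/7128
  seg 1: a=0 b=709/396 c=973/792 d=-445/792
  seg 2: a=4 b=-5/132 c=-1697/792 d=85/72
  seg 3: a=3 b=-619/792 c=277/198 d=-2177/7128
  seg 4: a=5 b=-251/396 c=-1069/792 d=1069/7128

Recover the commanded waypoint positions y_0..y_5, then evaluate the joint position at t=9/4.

y_0=2 y_1=0 y_2=4 y_3=3 y_4=5 y_5=-5
S(9/4) = -3995/5632

y_0 = S_0(0) = a_0 = 2
y_1 = S_1(0) = a_1 = 0
y_2 = S_2(0) = a_2 = 4
y_3 = S_3(0) = a_3 = 3
y_4 = S_4(0) = a_4 = 5
y_5 = S_4(3) = -5
t_q=9/4 is in segment 0 (τ=9/4); S_0(τ)=-3995/5632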